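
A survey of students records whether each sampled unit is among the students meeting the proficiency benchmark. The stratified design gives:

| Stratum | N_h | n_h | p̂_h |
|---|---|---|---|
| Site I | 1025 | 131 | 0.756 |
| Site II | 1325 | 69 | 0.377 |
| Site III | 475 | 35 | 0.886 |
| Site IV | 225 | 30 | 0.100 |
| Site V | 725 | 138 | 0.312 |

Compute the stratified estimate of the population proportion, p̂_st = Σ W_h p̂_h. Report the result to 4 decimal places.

N = 3775; stratum weights W_h = N_h/N.
p̂_st = Σ W_h p̂_h = (1025·0.756 + 1325·0.377 + 475·0.886 + 225·0.100 + 725·0.312)/3775 = 0.51496

p̂_st ≈ 0.5150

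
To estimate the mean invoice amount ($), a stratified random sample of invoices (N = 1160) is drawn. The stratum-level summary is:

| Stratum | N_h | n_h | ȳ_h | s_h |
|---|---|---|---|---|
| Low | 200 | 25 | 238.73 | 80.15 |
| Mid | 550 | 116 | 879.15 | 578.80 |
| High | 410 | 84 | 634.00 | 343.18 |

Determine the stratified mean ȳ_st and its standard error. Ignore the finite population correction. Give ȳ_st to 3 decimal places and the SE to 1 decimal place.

ȳ_st ≈ 682.085, SE ≈ 28.8

ȳ_st = Σ W_h ȳ_h = (200·238.73 + 550·879.15 + 410·634.00)/1160 = 682.08491
V̂(ȳ_st) = Σ W_h² s_h²/n_h, with W_h = N_h/N and N = 1160:
  stratum Low: (200/1160)²·80.15²/25 = 7.63855
  stratum Mid: (550/1160)²·578.80²/116 = 649.245
  stratum High: (410/1160)²·343.18²/84 = 175.153
V̂(ȳ_st) = 832.036
SE(ȳ_st) = √832.036 = 28.845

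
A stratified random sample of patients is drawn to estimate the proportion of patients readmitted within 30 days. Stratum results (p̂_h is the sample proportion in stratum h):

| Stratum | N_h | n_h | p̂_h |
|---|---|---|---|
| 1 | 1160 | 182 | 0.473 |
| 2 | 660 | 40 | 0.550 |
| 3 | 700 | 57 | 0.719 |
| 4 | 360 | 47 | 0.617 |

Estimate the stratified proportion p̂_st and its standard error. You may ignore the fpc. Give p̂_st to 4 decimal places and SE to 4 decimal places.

p̂_st ≈ 0.5684, SE ≈ 0.0292

N = 2880; stratum weights W_h = N_h/N.
p̂_st = Σ W_h p̂_h = (1160·0.473 + 660·0.550 + 700·0.719 + 360·0.617)/2880 = 0.56844
V̂(p̂_st) = Σ W_h² p̂_h(1−p̂_h)/(n_h−1):
  stratum 1: (1160/2880)²·0.473·0.527/181 = 0.000223421
  stratum 2: (660/2880)²·0.550·0.450/39 = 0.000333283
  stratum 3: (700/2880)²·0.719·0.281/56 = 0.000213137
  stratum 4: (360/2880)²·0.617·0.383/46 = 8.02687e-05
V̂(p̂_st) = 0.00085011; SE = √V̂ = 0.0291566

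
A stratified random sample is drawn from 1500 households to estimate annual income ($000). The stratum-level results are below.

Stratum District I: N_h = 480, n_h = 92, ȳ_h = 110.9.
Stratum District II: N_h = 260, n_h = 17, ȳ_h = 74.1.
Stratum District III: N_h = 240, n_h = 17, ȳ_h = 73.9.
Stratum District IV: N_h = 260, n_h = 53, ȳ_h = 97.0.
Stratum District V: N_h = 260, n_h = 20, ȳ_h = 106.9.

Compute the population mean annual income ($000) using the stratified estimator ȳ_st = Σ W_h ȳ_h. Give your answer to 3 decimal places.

N = Σ N_h = 1500. Stratum weights W_h = N_h/N.
ȳ_st = (480·110.9 + 260·74.1 + 240·73.9 + 260·97.0 + 260·106.9) / 1500 = 95.49867

ȳ_st ≈ 95.499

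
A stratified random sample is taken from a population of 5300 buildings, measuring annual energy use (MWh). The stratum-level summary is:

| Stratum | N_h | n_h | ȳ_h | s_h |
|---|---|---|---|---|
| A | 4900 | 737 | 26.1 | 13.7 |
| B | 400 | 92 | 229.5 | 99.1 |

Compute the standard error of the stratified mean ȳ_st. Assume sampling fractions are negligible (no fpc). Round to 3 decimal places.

SE(ȳ_st) ≈ 0.909

V̂(ȳ_st) = Σ W_h² s_h²/n_h, with W_h = N_h/N and N = 5300:
  stratum A: (4900/5300)²·13.7²/737 = 0.217678
  stratum B: (400/5300)²·99.1²/92 = 0.608034
V̂(ȳ_st) = 0.825712
SE(ȳ_st) = √0.825712 = 0.908687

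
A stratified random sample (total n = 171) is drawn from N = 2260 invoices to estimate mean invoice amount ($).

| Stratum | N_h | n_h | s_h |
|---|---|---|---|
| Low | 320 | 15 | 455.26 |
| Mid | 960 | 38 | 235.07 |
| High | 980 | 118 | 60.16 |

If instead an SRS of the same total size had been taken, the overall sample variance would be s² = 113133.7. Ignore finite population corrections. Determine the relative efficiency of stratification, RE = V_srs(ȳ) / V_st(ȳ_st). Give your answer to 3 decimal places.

RE ≈ 1.214

V̂(ȳ_st) = Σ W_h² s_h²/n_h, with W_h = N_h/N and N = 2260:
  stratum Low: (320/2260)²·455.26²/15 = 277.02
  stratum Mid: (960/2260)²·235.07²/38 = 262.383
  stratum High: (980/2260)²·60.16²/118 = 5.76725
V_st = 545.17
V_srs = s²/n = 113133.7/171 = 661.601
Relative efficiency = V_srs / V_st = 661.601/545.17 = 1.2136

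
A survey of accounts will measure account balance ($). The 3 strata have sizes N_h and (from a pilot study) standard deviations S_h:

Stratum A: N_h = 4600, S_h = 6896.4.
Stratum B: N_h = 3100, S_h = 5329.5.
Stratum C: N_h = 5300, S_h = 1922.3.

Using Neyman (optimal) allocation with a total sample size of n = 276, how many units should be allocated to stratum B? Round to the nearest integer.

78

Neyman allocation: n_h = n · N_h S_h / Σ N_i S_i, with n = 276.
  stratum A: N_h·S_h = 4600·6896.4 = 31723440.00
  stratum B: N_h·S_h = 3100·5329.5 = 16521450.00
  stratum C: N_h·S_h = 5300·1922.3 = 10188190.00
Σ N_h S_h = 58433080.00
n for stratum B = 276·16521450.00/58433080.00 = 78.037 → 78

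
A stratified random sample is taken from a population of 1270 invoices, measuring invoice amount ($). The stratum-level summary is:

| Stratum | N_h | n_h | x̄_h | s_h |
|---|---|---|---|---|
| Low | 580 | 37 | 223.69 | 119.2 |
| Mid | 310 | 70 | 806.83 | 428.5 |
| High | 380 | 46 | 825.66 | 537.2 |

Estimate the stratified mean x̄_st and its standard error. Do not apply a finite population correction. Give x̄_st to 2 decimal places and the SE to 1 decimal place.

x̄_st ≈ 546.15, SE ≈ 28.2

x̄_st = Σ W_h x̄_h = (580·223.69 + 310·806.83 + 380·825.66)/1270 = 546.14827
V̂(x̄_st) = Σ W_h² s_h²/n_h, with W_h = N_h/N and N = 1270:
  stratum Low: (580/1270)²·119.2²/37 = 80.0939
  stratum Mid: (310/1270)²·428.5²/70 = 156.286
  stratum High: (380/1270)²·537.2²/46 = 561.661
V̂(x̄_st) = 798.04
SE(x̄_st) = √798.04 = 28.2496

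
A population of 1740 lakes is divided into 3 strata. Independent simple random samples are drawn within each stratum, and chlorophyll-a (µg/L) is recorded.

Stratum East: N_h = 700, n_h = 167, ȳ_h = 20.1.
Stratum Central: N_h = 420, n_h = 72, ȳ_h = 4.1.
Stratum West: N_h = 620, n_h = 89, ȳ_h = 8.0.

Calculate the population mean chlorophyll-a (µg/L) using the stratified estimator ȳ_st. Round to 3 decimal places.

N = Σ N_h = 1740. Stratum weights W_h = N_h/N.
ȳ_st = (700·20.1 + 420·4.1 + 620·8.0) / 1740 = 11.92644

ȳ_st ≈ 11.926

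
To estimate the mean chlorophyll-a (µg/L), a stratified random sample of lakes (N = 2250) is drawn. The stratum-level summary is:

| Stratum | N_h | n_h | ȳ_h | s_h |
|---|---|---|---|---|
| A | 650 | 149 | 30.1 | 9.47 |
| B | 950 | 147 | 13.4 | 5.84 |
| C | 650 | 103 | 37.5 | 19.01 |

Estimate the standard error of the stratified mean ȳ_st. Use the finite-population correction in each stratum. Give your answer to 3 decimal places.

SE(ȳ_st) ≈ 0.566

V̂(ȳ_st) = Σ W_h² (1 − n_h/N_h) s_h²/n_h, with W_h = N_h/N and N = 2250:
  stratum A: (650/2250)²·(1 − 149/650)·9.47²/149 = 0.0387168
  stratum B: (950/2250)²·(1 − 147/950)·5.84²/147 = 0.0349609
  stratum C: (650/2250)²·(1 − 103/650)·19.01²/103 = 0.246412
V̂(ȳ_st) = 0.32009
SE(ȳ_st) = √0.32009 = 0.565765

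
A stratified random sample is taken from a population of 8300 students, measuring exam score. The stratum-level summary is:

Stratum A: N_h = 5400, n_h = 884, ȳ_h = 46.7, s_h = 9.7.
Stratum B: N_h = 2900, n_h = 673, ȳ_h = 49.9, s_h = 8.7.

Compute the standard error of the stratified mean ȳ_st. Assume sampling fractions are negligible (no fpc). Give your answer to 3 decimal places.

SE(ȳ_st) ≈ 0.242

V̂(ȳ_st) = Σ W_h² s_h²/n_h, with W_h = N_h/N and N = 8300:
  stratum A: (5400/8300)²·9.7²/884 = 0.0450529
  stratum B: (2900/8300)²·8.7²/673 = 0.0137298
V̂(ȳ_st) = 0.0587826
SE(ȳ_st) = √0.0587826 = 0.242451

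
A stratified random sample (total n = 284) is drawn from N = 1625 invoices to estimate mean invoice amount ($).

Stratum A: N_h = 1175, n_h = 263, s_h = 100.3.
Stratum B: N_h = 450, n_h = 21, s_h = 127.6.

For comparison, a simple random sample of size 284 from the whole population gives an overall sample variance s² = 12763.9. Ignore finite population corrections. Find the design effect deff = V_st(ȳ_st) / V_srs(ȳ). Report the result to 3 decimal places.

V̂(ȳ_st) = Σ W_h² s_h²/n_h, with W_h = N_h/N and N = 1625:
  stratum A: (1175/1625)²·100.3²/263 = 19.9993
  stratum B: (450/1625)²·127.6²/21 = 59.4566
V_st = 79.456
V_srs = s²/n = 12763.9/284 = 44.9433
deff = V_st / V_srs = 79.456/44.9433 = 1.7679

deff ≈ 1.768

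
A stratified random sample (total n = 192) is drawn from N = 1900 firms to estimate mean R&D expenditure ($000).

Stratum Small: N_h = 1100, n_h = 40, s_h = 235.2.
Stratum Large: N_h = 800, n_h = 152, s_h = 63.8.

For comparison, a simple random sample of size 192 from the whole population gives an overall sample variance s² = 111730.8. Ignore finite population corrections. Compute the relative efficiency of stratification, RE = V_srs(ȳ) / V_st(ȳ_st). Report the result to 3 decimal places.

V̂(ȳ_st) = Σ W_h² s_h²/n_h, with W_h = N_h/N and N = 1900:
  stratum Small: (1100/1900)²·235.2²/40 = 463.546
  stratum Large: (800/1900)²·63.8²/152 = 4.74756
V_st = 468.294
V_srs = s²/n = 111730.8/192 = 581.931
Relative efficiency = V_srs / V_st = 581.931/468.294 = 1.2427

RE ≈ 1.243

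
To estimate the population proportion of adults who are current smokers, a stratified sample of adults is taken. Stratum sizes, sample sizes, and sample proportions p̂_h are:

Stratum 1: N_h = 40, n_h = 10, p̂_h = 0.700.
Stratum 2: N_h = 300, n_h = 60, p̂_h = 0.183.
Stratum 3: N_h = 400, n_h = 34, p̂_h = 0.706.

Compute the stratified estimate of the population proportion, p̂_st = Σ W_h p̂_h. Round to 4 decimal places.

N = 740; stratum weights W_h = N_h/N.
p̂_st = Σ W_h p̂_h = (40·0.700 + 300·0.183 + 400·0.706)/740 = 0.49365

p̂_st ≈ 0.4936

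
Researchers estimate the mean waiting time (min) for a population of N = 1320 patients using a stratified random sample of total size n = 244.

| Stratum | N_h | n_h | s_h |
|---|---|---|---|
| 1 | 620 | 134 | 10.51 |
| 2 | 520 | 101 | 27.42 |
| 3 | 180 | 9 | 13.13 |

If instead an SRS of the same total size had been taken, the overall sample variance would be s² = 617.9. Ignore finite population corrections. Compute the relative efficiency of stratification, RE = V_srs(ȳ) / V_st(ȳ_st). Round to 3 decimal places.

RE ≈ 1.496

V̂(ȳ_st) = Σ W_h² s_h²/n_h, with W_h = N_h/N and N = 1320:
  stratum 1: (620/1320)²·10.51²/134 = 0.18186
  stratum 2: (520/1320)²·27.42²/101 = 1.15524
  stratum 3: (180/1320)²·13.13²/9 = 0.356192
V_st = 1.69329
V_srs = s²/n = 617.9/244 = 2.53238
Relative efficiency = V_srs / V_st = 2.53238/1.69329 = 1.4955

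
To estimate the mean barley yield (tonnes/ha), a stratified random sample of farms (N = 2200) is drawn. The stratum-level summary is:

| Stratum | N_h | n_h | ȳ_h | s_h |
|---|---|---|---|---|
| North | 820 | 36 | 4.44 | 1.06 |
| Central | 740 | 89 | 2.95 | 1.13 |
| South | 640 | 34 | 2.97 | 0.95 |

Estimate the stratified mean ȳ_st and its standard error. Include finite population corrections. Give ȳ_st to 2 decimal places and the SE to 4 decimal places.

ȳ_st ≈ 3.51, SE ≈ 0.0878

ȳ_st = Σ W_h ȳ_h = (820·4.44 + 740·2.95 + 640·2.97)/2200 = 3.51118
V̂(ȳ_st) = Σ W_h² (1 − n_h/N_h) s_h²/n_h, with W_h = N_h/N and N = 2200:
  stratum North: (820/2200)²·(1 − 36/820)·1.06²/36 = 0.00414566
  stratum Central: (740/2200)²·(1 − 89/740)·1.13²/89 = 0.00142802
  stratum South: (640/2200)²·(1 − 34/640)·0.95²/34 = 0.00212704
V̂(ȳ_st) = 0.00770072
SE(ȳ_st) = √0.00770072 = 0.0877537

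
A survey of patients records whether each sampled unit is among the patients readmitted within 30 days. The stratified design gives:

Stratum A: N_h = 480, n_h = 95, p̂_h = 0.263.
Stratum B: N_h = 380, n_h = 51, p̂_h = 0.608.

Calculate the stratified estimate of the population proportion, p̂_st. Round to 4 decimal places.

N = 860; stratum weights W_h = N_h/N.
p̂_st = Σ W_h p̂_h = (480·0.263 + 380·0.608)/860 = 0.41544

p̂_st ≈ 0.4154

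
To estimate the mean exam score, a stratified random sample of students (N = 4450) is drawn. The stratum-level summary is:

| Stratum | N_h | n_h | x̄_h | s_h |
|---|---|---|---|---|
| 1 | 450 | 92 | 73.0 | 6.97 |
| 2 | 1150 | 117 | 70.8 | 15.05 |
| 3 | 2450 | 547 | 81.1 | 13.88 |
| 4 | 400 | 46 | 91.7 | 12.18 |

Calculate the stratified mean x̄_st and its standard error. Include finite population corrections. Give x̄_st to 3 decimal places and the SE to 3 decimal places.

x̄_st ≈ 78.572, SE ≈ 0.476

x̄_st = Σ W_h x̄_h = (450·73.0 + 1150·70.8 + 2450·81.1 + 400·91.7)/4450 = 78.57191
V̂(x̄_st) = Σ W_h² (1 − n_h/N_h) s_h²/n_h, with W_h = N_h/N and N = 4450:
  stratum 1: (450/4450)²·(1 − 92/450)·6.97²/92 = 0.00429589
  stratum 2: (1150/4450)²·(1 − 117/1150)·15.05²/117 = 0.116136
  stratum 3: (2450/4450)²·(1 − 547/2450)·13.88²/547 = 0.0829233
  stratum 4: (400/4450)²·(1 − 46/400)·12.18²/46 = 0.0230611
V̂(x̄_st) = 0.226416
SE(x̄_st) = √0.226416 = 0.475832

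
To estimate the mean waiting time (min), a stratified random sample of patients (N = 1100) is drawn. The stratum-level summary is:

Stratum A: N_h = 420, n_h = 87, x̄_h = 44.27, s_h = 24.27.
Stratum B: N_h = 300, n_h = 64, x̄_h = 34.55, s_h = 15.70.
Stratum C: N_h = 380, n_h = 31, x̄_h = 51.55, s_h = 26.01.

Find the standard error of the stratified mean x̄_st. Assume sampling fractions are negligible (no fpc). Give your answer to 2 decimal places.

SE(x̄_st) ≈ 1.97

V̂(x̄_st) = Σ W_h² s_h²/n_h, with W_h = N_h/N and N = 1100:
  stratum A: (420/1100)²·24.27²/87 = 0.987037
  stratum B: (300/1100)²·15.70²/64 = 0.286468
  stratum C: (380/1100)²·26.01²/31 = 2.60436
V̂(x̄_st) = 3.87786
SE(x̄_st) = √3.87786 = 1.96923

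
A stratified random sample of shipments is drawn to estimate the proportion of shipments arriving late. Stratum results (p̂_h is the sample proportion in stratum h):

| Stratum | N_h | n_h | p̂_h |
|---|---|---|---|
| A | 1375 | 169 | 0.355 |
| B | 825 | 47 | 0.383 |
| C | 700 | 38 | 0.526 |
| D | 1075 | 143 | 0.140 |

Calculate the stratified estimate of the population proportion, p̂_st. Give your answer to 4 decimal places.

p̂_st ≈ 0.3328

N = 3975; stratum weights W_h = N_h/N.
p̂_st = Σ W_h p̂_h = (1375·0.355 + 825·0.383 + 700·0.526 + 1075·0.140)/3975 = 0.33278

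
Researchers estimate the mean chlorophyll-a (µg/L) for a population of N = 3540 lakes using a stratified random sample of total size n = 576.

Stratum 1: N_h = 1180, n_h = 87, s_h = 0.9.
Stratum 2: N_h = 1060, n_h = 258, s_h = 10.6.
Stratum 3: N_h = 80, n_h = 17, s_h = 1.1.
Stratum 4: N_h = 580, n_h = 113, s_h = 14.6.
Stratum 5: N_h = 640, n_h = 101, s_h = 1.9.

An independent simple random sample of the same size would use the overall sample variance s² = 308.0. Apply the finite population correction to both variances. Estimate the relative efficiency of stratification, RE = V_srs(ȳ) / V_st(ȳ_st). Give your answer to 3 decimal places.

RE ≈ 6.194

V̂(ȳ_st) = Σ W_h² (1 − n_h/N_h) s_h²/n_h, with W_h = N_h/N and N = 3540:
  stratum 1: (1180/3540)²·(1 − 87/1180)·0.9²/87 = 0.000958212
  stratum 2: (1060/3540)²·(1 − 258/1060)·10.6²/258 = 0.0295438
  stratum 3: (80/3540)²·(1 − 17/80)·1.1²/17 = 2.8626e-05
  stratum 4: (580/3540)²·(1 − 113/580)·14.6²/113 = 0.0407723
  stratum 5: (640/3540)²·(1 − 101/640)·1.9²/101 = 0.000983893
V_st = 0.0722868
V_srs = (1 − 576/3540)·308.0/576 = 0.447717
Relative efficiency = V_srs / V_st = 0.447717/0.0722868 = 6.1936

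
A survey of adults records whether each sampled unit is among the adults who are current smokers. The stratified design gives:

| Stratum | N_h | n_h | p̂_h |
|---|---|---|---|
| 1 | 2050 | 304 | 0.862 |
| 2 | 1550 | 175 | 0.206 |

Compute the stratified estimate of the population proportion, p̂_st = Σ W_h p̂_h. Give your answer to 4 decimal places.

p̂_st ≈ 0.5796

N = 3600; stratum weights W_h = N_h/N.
p̂_st = Σ W_h p̂_h = (2050·0.862 + 1550·0.206)/3600 = 0.57956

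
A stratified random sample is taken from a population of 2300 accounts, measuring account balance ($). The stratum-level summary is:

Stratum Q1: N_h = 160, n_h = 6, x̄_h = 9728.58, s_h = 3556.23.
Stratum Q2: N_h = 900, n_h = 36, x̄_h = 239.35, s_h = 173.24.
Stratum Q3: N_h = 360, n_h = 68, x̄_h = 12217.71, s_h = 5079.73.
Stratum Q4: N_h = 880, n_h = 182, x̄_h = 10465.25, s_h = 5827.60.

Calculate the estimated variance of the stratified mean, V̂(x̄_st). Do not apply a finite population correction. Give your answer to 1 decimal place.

V̂(x̄_st) ≈ 46940.5

V̂(x̄_st) = Σ W_h² s_h²/n_h, with W_h = N_h/N and N = 2300:
  stratum Q1: (160/2300)²·3556.23²/6 = 10200.3
  stratum Q2: (900/2300)²·173.24²/36 = 127.651
  stratum Q3: (360/2300)²·5079.73²/68 = 9296.55
  stratum Q4: (880/2300)²·5827.60²/182 = 27316
V̂(x̄_st) = 46940.5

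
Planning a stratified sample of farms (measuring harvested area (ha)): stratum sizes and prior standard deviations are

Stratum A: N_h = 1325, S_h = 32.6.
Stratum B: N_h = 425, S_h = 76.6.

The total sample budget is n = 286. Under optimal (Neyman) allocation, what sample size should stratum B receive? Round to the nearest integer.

123

Neyman allocation: n_h = n · N_h S_h / Σ N_i S_i, with n = 286.
  stratum A: N_h·S_h = 1325·32.6 = 43195.00
  stratum B: N_h·S_h = 425·76.6 = 32555.00
Σ N_h S_h = 75750.00
n for stratum B = 286·32555.00/75750.00 = 122.914 → 123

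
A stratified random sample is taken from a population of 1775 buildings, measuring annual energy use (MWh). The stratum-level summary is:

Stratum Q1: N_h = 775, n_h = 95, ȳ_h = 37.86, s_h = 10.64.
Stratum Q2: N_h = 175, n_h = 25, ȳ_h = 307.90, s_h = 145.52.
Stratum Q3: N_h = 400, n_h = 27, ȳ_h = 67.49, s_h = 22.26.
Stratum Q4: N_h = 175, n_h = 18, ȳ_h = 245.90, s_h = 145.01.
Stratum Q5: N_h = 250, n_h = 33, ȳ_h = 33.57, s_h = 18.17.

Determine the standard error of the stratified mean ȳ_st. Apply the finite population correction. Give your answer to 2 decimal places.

SE(ȳ_st) ≈ 4.30

V̂(ȳ_st) = Σ W_h² (1 − n_h/N_h) s_h²/n_h, with W_h = N_h/N and N = 1775:
  stratum Q1: (775/1775)²·(1 − 95/775)·10.64²/95 = 0.19933
  stratum Q2: (175/1775)²·(1 − 25/175)·145.52²/25 = 7.05729
  stratum Q3: (400/1775)²·(1 − 27/400)·22.26²/27 = 0.869078
  stratum Q4: (175/1775)²·(1 − 18/175)·145.01²/18 = 10.1874
  stratum Q5: (250/1775)²·(1 − 33/250)·18.17²/33 = 0.172266
V̂(ȳ_st) = 18.4854
SE(ȳ_st) = √18.4854 = 4.29946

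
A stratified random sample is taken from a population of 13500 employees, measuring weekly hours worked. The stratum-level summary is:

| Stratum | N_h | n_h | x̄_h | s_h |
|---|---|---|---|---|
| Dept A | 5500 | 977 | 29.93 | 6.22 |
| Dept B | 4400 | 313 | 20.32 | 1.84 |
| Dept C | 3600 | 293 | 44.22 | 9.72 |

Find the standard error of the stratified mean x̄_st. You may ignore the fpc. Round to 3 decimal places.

V̂(x̄_st) = Σ W_h² s_h²/n_h, with W_h = N_h/N and N = 13500:
  stratum Dept A: (5500/13500)²·6.22²/977 = 0.0065727
  stratum Dept B: (4400/13500)²·1.84²/313 = 0.00114902
  stratum Dept C: (3600/13500)²·9.72²/293 = 0.0229299
V̂(x̄_st) = 0.0306516
SE(x̄_st) = √0.0306516 = 0.175076

SE(x̄_st) ≈ 0.175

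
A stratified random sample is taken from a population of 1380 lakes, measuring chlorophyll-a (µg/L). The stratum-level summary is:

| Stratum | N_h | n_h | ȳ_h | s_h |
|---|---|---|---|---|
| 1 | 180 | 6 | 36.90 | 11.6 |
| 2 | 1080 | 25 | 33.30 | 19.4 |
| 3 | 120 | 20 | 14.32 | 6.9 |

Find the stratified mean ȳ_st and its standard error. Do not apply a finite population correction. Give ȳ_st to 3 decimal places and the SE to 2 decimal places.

ȳ_st ≈ 32.119, SE ≈ 3.10

ȳ_st = Σ W_h ȳ_h = (180·36.90 + 1080·33.30 + 120·14.32)/1380 = 32.11913
V̂(ȳ_st) = Σ W_h² s_h²/n_h, with W_h = N_h/N and N = 1380:
  stratum 1: (180/1380)²·11.6²/6 = 0.38155
  stratum 2: (1080/1380)²·19.4²/25 = 9.22046
  stratum 3: (120/1380)²·6.9²/20 = 0.018
V̂(ȳ_st) = 9.62001
SE(ȳ_st) = √9.62001 = 3.10161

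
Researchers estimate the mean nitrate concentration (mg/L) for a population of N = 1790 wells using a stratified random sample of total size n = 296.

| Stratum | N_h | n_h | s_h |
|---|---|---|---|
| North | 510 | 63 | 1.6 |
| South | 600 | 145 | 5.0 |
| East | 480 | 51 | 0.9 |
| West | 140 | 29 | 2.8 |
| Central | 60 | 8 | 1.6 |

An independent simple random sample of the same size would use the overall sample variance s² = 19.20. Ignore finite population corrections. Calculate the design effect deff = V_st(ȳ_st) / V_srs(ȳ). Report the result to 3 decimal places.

V̂(ȳ_st) = Σ W_h² s_h²/n_h, with W_h = N_h/N and N = 1790:
  stratum North: (510/1790)²·1.6²/63 = 0.00329863
  stratum South: (600/1790)²·5.0²/145 = 0.0193717
  stratum East: (480/1790)²·0.9²/51 = 0.00114207
  stratum West: (140/1790)²·2.8²/29 = 0.00165374
  stratum Central: (60/1790)²·1.6²/8 = 0.000359539
V_st = 0.0258257
V_srs = s²/n = 19.20/296 = 0.0648649
deff = V_st / V_srs = 0.0258257/0.0648649 = 0.3981

deff ≈ 0.398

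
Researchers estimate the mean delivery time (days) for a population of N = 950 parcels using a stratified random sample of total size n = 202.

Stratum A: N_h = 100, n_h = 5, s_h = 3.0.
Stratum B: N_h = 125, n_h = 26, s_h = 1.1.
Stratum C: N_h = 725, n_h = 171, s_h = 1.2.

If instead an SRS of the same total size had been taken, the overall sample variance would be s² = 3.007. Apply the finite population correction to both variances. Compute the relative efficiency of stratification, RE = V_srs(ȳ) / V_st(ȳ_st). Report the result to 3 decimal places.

RE ≈ 0.502

V̂(ȳ_st) = Σ W_h² (1 − n_h/N_h) s_h²/n_h, with W_h = N_h/N and N = 950:
  stratum A: (100/950)²·(1 − 5/100)·3.0²/5 = 0.0189474
  stratum B: (125/950)²·(1 − 26/125)·1.1²/26 = 0.000638131
  stratum C: (725/950)²·(1 − 171/725)·1.2²/171 = 0.00374772
V_st = 0.0233332
V_srs = (1 − 202/950)·3.007/202 = 0.0117209
Relative efficiency = V_srs / V_st = 0.0117209/0.0233332 = 0.5023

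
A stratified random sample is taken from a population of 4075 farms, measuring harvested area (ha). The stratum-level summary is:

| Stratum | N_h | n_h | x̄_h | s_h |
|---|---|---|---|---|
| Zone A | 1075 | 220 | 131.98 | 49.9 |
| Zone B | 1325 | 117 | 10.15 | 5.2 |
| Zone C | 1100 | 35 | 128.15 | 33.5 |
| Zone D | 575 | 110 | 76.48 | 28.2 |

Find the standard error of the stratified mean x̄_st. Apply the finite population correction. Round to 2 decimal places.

V̂(x̄_st) = Σ W_h² (1 − n_h/N_h) s_h²/n_h, with W_h = N_h/N and N = 4075:
  stratum Zone A: (1075/4075)²·(1 − 220/1075)·49.9²/220 = 0.626466
  stratum Zone B: (1325/4075)²·(1 − 117/1325)·5.2²/117 = 0.0222766
  stratum Zone C: (1100/4075)²·(1 − 35/1100)·33.5²/35 = 2.26208
  stratum Zone D: (575/4075)²·(1 − 110/575)·28.2²/110 = 0.116405
V̂(x̄_st) = 3.02723
SE(x̄_st) = √3.02723 = 1.73989

SE(x̄_st) ≈ 1.74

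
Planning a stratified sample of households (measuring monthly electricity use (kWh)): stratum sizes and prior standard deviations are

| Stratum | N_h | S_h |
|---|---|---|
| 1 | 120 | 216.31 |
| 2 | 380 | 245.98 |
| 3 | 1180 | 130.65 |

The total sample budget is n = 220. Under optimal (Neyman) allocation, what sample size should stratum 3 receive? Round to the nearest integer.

Neyman allocation: n_h = n · N_h S_h / Σ N_i S_i, with n = 220.
  stratum 1: N_h·S_h = 120·216.31 = 25957.20
  stratum 2: N_h·S_h = 380·245.98 = 93472.40
  stratum 3: N_h·S_h = 1180·130.65 = 154167.00
Σ N_h S_h = 273596.60
n for stratum 3 = 220·154167.00/273596.60 = 123.966 → 124

124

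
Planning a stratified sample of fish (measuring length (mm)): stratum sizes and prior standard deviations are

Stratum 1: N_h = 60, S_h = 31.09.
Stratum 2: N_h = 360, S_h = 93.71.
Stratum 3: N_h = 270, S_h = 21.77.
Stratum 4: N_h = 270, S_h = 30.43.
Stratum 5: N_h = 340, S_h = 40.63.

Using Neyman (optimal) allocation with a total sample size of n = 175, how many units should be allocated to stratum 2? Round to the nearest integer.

93

Neyman allocation: n_h = n · N_h S_h / Σ N_i S_i, with n = 175.
  stratum 1: N_h·S_h = 60·31.09 = 1865.40
  stratum 2: N_h·S_h = 360·93.71 = 33735.60
  stratum 3: N_h·S_h = 270·21.77 = 5877.90
  stratum 4: N_h·S_h = 270·30.43 = 8216.10
  stratum 5: N_h·S_h = 340·40.63 = 13814.20
Σ N_h S_h = 63509.20
n for stratum 2 = 175·33735.60/63509.20 = 92.959 → 93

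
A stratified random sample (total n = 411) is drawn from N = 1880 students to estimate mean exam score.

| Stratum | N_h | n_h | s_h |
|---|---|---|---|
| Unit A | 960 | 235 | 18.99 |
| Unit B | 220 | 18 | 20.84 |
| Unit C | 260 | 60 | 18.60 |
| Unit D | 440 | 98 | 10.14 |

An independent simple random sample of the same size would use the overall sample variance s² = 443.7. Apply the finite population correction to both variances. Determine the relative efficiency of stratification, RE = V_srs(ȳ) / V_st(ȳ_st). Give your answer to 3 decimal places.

V̂(ȳ_st) = Σ W_h² (1 − n_h/N_h) s_h²/n_h, with W_h = N_h/N and N = 1880:
  stratum Unit A: (960/1880)²·(1 − 235/960)·18.99²/235 = 0.302187
  stratum Unit B: (220/1880)²·(1 − 18/220)·20.84²/18 = 0.303376
  stratum Unit C: (260/1880)²·(1 − 60/260)·18.60²/60 = 0.0848325
  stratum Unit D: (440/1880)²·(1 − 98/440)·10.14²/98 = 0.0446697
V_st = 0.735065
V_srs = (1 − 411/1880)·443.7/411 = 0.843551
Relative efficiency = V_srs / V_st = 0.843551/0.735065 = 1.1476

RE ≈ 1.148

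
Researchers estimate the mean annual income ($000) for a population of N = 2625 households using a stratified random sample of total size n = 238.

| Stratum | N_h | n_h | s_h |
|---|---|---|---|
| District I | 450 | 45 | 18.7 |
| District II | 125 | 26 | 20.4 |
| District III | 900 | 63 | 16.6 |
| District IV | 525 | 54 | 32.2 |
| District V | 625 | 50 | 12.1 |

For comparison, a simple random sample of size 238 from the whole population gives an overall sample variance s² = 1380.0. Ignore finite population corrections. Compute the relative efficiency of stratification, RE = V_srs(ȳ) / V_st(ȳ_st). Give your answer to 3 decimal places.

RE ≈ 3.385

V̂(ȳ_st) = Σ W_h² s_h²/n_h, with W_h = N_h/N and N = 2625:
  stratum District I: (450/2625)²·18.7²/45 = 0.228369
  stratum District II: (125/2625)²·20.4²/26 = 0.0362951
  stratum District III: (900/2625)²·16.6²/63 = 0.514164
  stratum District IV: (525/2625)²·32.2²/54 = 0.76803
  stratum District V: (625/2625)²·12.1²/50 = 0.165998
V_st = 1.71286
V_srs = s²/n = 1380.0/238 = 5.79832
Relative efficiency = V_srs / V_st = 5.79832/1.71286 = 3.3852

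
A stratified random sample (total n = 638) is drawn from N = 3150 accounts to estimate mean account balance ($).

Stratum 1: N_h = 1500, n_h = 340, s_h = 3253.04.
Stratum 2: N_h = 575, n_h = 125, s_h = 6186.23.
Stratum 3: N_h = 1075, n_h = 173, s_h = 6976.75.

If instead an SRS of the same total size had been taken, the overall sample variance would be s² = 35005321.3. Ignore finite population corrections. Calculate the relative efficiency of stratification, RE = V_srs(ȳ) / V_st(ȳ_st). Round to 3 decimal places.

V̂(ȳ_st) = Σ W_h² s_h²/n_h, with W_h = N_h/N and N = 3150:
  stratum 1: (1500/3150)²·3253.04²/340 = 7057.67
  stratum 2: (575/3150)²·6186.23²/125 = 10201.3
  stratum 3: (1075/3150)²·6976.75²/173 = 32768.5
V_st = 50027.5
V_srs = s²/n = 35005321.3/638 = 54867.3
Relative efficiency = V_srs / V_st = 54867.3/50027.5 = 1.0967

RE ≈ 1.097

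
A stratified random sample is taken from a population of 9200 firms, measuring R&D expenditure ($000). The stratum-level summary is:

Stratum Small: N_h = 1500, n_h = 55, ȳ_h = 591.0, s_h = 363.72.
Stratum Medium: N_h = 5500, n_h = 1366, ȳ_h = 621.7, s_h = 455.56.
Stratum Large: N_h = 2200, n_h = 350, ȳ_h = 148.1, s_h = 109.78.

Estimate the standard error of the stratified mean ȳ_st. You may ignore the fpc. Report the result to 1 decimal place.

V̂(ȳ_st) = Σ W_h² s_h²/n_h, with W_h = N_h/N and N = 9200:
  stratum Small: (1500/9200)²·363.72²/55 = 63.9409
  stratum Medium: (5500/9200)²·455.56²/1366 = 54.2988
  stratum Large: (2200/9200)²·109.78²/350 = 1.96901
V̂(ȳ_st) = 120.209
SE(ȳ_st) = √120.209 = 10.964

SE(ȳ_st) ≈ 11.0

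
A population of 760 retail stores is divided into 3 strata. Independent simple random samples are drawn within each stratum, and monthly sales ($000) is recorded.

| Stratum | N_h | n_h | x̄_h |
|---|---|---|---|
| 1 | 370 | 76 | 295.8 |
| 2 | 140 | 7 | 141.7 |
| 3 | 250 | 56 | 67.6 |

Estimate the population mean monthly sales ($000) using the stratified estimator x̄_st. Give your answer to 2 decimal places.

x̄_st ≈ 192.35

N = Σ N_h = 760. Stratum weights W_h = N_h/N.
x̄_st = (370·295.8 + 140·141.7 + 250·67.6) / 760 = 192.3474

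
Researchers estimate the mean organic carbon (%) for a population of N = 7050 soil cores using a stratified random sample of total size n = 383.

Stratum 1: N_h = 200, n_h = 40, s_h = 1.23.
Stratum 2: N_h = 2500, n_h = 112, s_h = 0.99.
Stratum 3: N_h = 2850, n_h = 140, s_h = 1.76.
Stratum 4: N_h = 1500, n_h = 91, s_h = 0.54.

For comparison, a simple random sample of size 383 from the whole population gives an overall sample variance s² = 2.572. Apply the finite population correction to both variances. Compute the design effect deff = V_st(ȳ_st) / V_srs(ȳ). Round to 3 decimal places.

deff ≈ 0.732

V̂(ȳ_st) = Σ W_h² (1 − n_h/N_h) s_h²/n_h, with W_h = N_h/N and N = 7050:
  stratum 1: (200/7050)²·(1 − 40/200)·1.23²/40 = 2.43513e-05
  stratum 2: (2500/7050)²·(1 − 112/2500)·0.99²/112 = 0.00105111
  stratum 3: (2850/7050)²·(1 − 140/2850)·1.76²/140 = 0.00343822
  stratum 4: (1500/7050)²·(1 − 91/1500)·0.54²/91 = 0.000136261
V_st = 0.00464994
V_srs = (1 − 383/7050)·2.572/383 = 0.00635058
deff = V_st / V_srs = 0.00464994/0.00635058 = 0.7322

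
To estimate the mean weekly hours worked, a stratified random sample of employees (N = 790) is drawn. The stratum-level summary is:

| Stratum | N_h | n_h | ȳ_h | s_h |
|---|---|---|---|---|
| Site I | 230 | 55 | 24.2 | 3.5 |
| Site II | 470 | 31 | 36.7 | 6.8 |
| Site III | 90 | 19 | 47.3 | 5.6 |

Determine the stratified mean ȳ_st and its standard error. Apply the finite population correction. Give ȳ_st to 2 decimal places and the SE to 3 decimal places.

ȳ_st = Σ W_h ȳ_h = (230·24.2 + 470·36.7 + 90·47.3)/790 = 34.26835
V̂(ȳ_st) = Σ W_h² (1 − n_h/N_h) s_h²/n_h, with W_h = N_h/N and N = 790:
  stratum Site I: (230/790)²·(1 − 55/230)·3.5²/55 = 0.0143643
  stratum Site II: (470/790)²·(1 − 31/470)·6.8²/31 = 0.493133
  stratum Site III: (90/790)²·(1 − 19/90)·5.6²/19 = 0.0168993
V̂(ȳ_st) = 0.524397
SE(ȳ_st) = √0.524397 = 0.724153

ȳ_st ≈ 34.27, SE ≈ 0.724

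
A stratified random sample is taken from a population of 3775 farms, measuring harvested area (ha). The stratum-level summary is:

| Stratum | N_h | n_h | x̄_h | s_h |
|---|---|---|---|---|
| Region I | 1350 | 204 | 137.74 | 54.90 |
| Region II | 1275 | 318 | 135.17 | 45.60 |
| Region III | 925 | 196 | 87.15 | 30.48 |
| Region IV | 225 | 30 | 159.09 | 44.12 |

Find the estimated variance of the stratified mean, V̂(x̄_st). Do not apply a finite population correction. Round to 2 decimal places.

V̂(x̄_st) ≈ 3.15

V̂(x̄_st) = Σ W_h² s_h²/n_h, with W_h = N_h/N and N = 3775:
  stratum Region I: (1350/3775)²·54.90²/204 = 1.88951
  stratum Region II: (1275/3775)²·45.60²/318 = 0.745914
  stratum Region III: (925/3775)²·30.48²/196 = 0.284592
  stratum Region IV: (225/3775)²·44.12²/30 = 0.230505
V̂(x̄_st) = 3.15052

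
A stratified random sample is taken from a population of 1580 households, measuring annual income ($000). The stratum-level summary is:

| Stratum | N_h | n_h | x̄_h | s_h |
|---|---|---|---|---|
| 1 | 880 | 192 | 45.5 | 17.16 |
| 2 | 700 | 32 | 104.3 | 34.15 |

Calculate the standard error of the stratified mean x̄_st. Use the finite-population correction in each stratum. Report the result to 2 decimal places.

V̂(x̄_st) = Σ W_h² (1 − n_h/N_h) s_h²/n_h, with W_h = N_h/N and N = 1580:
  stratum 1: (880/1580)²·(1 − 192/880)·17.16²/192 = 0.371955
  stratum 2: (700/1580)²·(1 − 32/700)·34.15²/32 = 6.8264
V̂(x̄_st) = 7.19836
SE(x̄_st) = √7.19836 = 2.68298

SE(x̄_st) ≈ 2.68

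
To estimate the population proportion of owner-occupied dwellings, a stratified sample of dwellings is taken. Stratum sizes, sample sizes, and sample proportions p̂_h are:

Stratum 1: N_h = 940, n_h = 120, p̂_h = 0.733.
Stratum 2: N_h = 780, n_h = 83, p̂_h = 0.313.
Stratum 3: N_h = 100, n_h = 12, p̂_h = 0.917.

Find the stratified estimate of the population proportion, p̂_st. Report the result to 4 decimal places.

p̂_st ≈ 0.5631

N = 1820; stratum weights W_h = N_h/N.
p̂_st = Σ W_h p̂_h = (940·0.733 + 780·0.313 + 100·0.917)/1820 = 0.56311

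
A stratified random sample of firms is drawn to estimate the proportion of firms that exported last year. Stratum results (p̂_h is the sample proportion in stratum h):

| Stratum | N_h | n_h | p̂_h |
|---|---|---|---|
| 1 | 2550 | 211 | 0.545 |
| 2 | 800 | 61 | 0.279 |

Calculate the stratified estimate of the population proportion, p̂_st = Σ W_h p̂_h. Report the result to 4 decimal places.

p̂_st ≈ 0.4815

N = 3350; stratum weights W_h = N_h/N.
p̂_st = Σ W_h p̂_h = (2550·0.545 + 800·0.279)/3350 = 0.48148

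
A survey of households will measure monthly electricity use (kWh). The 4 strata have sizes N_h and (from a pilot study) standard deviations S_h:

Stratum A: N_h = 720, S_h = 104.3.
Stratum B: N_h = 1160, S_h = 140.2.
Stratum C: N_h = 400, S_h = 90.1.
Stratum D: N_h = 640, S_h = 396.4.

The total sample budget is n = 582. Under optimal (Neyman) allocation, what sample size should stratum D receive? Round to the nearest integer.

Neyman allocation: n_h = n · N_h S_h / Σ N_i S_i, with n = 582.
  stratum A: N_h·S_h = 720·104.3 = 75096.00
  stratum B: N_h·S_h = 1160·140.2 = 162632.00
  stratum C: N_h·S_h = 400·90.1 = 36040.00
  stratum D: N_h·S_h = 640·396.4 = 253696.00
Σ N_h S_h = 527464.00
n for stratum D = 582·253696.00/527464.00 = 279.926 → 280

280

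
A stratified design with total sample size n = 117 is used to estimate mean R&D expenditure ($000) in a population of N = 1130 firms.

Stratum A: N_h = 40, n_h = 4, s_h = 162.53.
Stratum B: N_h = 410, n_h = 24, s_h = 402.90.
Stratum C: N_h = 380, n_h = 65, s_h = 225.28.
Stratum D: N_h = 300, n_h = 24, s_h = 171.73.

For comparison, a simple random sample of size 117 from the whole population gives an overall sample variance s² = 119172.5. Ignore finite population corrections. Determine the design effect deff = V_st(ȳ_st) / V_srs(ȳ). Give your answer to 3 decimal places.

deff ≈ 1.054

V̂(ȳ_st) = Σ W_h² s_h²/n_h, with W_h = N_h/N and N = 1130:
  stratum A: (40/1130)²·162.53²/4 = 8.27504
  stratum B: (410/1130)²·402.90²/24 = 890.418
  stratum C: (380/1130)²·225.28²/65 = 88.2962
  stratum D: (300/1130)²·171.73²/24 = 86.6097
V_st = 1073.6
V_srs = s²/n = 119172.5/117 = 1018.57
deff = V_st / V_srs = 1073.6/1018.57 = 1.0540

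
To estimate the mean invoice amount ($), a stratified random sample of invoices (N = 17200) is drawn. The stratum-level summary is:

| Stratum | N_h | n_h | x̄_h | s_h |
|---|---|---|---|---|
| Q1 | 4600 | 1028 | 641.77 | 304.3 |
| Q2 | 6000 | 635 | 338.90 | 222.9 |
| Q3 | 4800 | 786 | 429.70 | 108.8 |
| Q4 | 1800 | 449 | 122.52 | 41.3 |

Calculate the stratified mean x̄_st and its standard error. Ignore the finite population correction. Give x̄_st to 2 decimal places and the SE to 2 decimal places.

x̄_st = Σ W_h x̄_h = (4600·641.77 + 6000·338.90 + 4800·429.70 + 1800·122.52)/17200 = 422.59523
V̂(x̄_st) = Σ W_h² s_h²/n_h, with W_h = N_h/N and N = 17200:
  stratum Q1: (4600/17200)²·304.3²/1028 = 6.44272
  stratum Q2: (6000/17200)²·222.9²/635 = 9.52121
  stratum Q3: (4800/17200)²·108.8²/786 = 1.1729
  stratum Q4: (1800/17200)²·41.3²/449 = 0.0416047
V̂(x̄_st) = 17.1784
SE(x̄_st) = √17.1784 = 4.14469

x̄_st ≈ 422.60, SE ≈ 4.14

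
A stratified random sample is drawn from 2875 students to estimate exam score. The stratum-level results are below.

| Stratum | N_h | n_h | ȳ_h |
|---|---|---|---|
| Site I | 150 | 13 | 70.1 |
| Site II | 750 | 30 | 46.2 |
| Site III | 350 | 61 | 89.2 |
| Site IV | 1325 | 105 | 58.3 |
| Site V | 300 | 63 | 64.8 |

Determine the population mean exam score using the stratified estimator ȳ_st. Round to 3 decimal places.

ȳ_st ≈ 60.199

N = Σ N_h = 2875. Stratum weights W_h = N_h/N.
ȳ_st = (150·70.1 + 750·46.2 + 350·89.2 + 1325·58.3 + 300·64.8) / 2875 = 60.19913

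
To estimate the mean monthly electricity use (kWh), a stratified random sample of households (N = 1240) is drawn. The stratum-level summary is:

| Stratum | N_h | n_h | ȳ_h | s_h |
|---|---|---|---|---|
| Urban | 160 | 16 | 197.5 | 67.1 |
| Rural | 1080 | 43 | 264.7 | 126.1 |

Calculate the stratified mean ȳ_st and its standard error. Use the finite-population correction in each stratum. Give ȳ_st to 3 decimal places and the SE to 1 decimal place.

ȳ_st = Σ W_h ȳ_h = (160·197.5 + 1080·264.7)/1240 = 256.02903
V̂(ȳ_st) = Σ W_h² (1 − n_h/N_h) s_h²/n_h, with W_h = N_h/N and N = 1240:
  stratum Urban: (160/1240)²·(1 − 16/160)·67.1²/16 = 4.21662
  stratum Rural: (1080/1240)²·(1 − 43/1080)·126.1²/43 = 269.352
V̂(ȳ_st) = 273.569
SE(ȳ_st) = √273.569 = 16.5399

ȳ_st ≈ 256.029, SE ≈ 16.5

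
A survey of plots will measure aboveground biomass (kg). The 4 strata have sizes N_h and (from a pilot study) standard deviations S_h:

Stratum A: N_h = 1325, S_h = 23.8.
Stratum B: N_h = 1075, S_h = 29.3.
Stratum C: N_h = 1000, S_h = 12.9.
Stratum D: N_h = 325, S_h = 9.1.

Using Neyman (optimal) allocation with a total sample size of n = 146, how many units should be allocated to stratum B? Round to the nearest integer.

58

Neyman allocation: n_h = n · N_h S_h / Σ N_i S_i, with n = 146.
  stratum A: N_h·S_h = 1325·23.8 = 31535.00
  stratum B: N_h·S_h = 1075·29.3 = 31497.50
  stratum C: N_h·S_h = 1000·12.9 = 12900.00
  stratum D: N_h·S_h = 325·9.1 = 2957.50
Σ N_h S_h = 78890.00
n for stratum B = 146·31497.50/78890.00 = 58.292 → 58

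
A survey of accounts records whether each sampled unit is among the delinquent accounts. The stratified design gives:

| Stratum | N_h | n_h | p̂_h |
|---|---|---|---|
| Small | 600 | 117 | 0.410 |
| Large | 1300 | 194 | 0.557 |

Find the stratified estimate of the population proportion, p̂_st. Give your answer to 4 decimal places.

N = 1900; stratum weights W_h = N_h/N.
p̂_st = Σ W_h p̂_h = (600·0.410 + 1300·0.557)/1900 = 0.51058

p̂_st ≈ 0.5106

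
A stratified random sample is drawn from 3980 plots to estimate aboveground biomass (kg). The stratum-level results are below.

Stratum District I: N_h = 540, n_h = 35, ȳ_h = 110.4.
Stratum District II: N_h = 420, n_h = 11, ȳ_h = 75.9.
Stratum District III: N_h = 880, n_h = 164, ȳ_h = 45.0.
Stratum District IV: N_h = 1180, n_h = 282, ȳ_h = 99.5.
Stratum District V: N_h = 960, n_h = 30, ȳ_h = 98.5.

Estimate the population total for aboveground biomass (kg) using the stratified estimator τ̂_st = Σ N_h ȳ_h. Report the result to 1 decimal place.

τ̂_st = Σ N_h ȳ_h = 540·110.4 + 420·75.9 + 880·45.0 + 1180·99.5 + 960·98.5 = 343064.0

τ̂_st ≈ 343064.0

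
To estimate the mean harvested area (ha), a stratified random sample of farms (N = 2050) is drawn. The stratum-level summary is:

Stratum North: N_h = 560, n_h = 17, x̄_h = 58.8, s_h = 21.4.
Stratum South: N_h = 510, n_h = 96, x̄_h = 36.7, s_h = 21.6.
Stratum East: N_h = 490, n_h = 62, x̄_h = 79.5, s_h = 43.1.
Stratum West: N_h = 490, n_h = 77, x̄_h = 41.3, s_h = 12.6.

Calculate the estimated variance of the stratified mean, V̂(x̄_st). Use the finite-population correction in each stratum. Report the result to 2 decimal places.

V̂(x̄_st) ≈ 3.79

V̂(x̄_st) = Σ W_h² (1 − n_h/N_h) s_h²/n_h, with W_h = N_h/N and N = 2050:
  stratum North: (560/2050)²·(1 − 17/560)·21.4²/17 = 1.94921
  stratum South: (510/2050)²·(1 − 96/510)·21.6²/96 = 0.244174
  stratum East: (490/2050)²·(1 − 62/490)·43.1²/62 = 1.49519
  stratum West: (490/2050)²·(1 − 77/490)·12.6²/77 = 0.0992862
V̂(x̄_st) = 3.78786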